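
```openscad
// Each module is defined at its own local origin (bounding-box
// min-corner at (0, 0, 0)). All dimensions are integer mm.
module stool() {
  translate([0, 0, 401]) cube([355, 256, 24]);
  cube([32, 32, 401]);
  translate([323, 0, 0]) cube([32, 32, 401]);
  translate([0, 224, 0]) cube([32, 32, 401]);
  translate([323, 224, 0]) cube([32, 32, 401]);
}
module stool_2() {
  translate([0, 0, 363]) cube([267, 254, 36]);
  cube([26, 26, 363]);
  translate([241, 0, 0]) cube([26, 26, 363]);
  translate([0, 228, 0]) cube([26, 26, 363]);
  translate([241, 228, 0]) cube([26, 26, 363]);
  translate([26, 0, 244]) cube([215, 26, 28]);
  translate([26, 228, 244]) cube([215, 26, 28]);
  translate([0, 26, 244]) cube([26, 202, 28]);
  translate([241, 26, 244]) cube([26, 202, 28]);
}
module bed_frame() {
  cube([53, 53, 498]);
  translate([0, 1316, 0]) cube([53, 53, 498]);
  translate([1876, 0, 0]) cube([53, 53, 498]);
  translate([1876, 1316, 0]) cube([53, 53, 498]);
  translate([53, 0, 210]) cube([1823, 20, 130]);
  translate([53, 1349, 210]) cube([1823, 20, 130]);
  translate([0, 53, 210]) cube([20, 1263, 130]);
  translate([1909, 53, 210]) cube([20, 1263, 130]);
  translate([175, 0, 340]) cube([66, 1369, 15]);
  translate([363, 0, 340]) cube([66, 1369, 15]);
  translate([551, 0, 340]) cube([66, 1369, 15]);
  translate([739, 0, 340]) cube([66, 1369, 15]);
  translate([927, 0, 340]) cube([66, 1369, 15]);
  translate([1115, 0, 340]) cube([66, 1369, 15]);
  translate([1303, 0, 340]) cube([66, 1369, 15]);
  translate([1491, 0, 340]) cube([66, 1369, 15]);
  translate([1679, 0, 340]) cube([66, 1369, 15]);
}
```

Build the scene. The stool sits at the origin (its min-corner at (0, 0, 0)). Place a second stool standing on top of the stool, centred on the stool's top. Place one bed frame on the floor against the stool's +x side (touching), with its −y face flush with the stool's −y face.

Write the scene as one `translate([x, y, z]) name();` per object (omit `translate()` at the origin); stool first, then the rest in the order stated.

stool();
translate([44, 1, 425]) stool_2();
translate([355, 0, 0]) bed_frame();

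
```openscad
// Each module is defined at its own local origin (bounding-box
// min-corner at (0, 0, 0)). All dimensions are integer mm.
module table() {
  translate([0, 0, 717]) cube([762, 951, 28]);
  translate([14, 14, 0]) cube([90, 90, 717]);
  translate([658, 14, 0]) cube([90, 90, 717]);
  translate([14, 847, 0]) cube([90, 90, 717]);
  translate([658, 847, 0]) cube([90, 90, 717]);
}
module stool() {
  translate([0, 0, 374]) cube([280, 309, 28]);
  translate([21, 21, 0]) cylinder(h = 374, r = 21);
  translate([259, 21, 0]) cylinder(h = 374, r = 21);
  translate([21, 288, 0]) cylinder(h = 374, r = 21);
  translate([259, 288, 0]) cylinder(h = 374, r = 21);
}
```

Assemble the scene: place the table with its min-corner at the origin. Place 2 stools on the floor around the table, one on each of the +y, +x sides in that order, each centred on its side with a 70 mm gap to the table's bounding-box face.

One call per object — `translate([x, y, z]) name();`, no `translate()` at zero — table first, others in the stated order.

table();
translate([241, 1021, 0]) stool();
translate([832, 321, 0]) stool();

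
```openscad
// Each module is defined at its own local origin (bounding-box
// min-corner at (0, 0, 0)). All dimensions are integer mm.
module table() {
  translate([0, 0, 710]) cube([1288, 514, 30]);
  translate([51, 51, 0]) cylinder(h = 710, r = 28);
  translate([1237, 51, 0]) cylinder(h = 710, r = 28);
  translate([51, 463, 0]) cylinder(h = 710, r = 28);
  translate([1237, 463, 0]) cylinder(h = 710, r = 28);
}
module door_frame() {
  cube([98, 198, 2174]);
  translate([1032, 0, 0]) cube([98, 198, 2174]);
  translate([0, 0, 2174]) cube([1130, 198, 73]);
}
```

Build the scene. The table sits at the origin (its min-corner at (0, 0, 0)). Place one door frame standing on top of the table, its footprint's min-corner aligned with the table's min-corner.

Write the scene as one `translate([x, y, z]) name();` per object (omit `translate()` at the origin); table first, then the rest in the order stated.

table();
translate([0, 0, 740]) door_frame();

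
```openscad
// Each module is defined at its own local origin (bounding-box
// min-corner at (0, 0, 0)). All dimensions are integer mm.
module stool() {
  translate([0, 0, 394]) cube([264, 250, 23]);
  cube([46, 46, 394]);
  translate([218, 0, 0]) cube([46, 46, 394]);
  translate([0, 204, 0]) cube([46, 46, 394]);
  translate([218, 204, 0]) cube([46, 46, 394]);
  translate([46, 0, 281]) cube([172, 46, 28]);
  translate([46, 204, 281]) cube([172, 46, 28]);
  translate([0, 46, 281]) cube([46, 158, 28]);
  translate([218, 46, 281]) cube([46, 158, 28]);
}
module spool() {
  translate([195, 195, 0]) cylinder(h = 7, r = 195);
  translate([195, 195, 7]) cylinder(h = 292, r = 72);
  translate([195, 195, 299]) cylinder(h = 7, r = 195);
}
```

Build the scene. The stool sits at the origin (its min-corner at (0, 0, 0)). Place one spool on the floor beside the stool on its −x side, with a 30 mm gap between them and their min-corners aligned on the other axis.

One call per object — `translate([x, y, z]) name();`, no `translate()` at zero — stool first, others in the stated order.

stool();
translate([-420, 0, 0]) spool();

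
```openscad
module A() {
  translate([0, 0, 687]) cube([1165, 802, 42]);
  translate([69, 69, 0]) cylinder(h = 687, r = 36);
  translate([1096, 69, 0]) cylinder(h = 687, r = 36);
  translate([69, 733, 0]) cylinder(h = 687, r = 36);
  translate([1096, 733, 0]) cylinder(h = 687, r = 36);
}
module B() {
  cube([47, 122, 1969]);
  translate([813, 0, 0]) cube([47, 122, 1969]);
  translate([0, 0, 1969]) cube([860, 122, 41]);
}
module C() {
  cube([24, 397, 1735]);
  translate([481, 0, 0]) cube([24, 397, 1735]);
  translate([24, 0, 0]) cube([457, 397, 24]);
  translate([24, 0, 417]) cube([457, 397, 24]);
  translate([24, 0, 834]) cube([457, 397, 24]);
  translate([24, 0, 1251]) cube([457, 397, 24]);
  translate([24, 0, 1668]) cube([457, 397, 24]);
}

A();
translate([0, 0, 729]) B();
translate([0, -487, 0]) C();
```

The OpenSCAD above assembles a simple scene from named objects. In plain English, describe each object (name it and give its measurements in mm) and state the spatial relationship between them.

A is a table with a 1165×802 mm rectangular top, 42 mm thick, top surface at z = 729 mm, supported by four round legs of 72 mm diameter, each leg's bounding box inset 33 mm from the nearest pair of top edges, running from the floor.

B is a door frame. The clear opening is 766 mm wide and 1969 mm high. Two 47 mm wide jambs, 122 mm deep, stand either side of the opening from the floor to the top of the opening. A 41 mm thick head sits across the top of both jambs, spanning the full outside width of the frame.

C is a bookshelf 505 mm wide overall, 397 mm deep and 1735 mm tall. The two sides are 24 mm thick vertical panels. 5 horizontal shelves of 24 mm thickness span between the inner faces of the sides; the lowest shelf sits on the floor and shelves are stacked with a clear vertical gap of 393 mm between each pair.

The door frame is on top of the table. The bookshelf is on the floor beside the table on its −y side.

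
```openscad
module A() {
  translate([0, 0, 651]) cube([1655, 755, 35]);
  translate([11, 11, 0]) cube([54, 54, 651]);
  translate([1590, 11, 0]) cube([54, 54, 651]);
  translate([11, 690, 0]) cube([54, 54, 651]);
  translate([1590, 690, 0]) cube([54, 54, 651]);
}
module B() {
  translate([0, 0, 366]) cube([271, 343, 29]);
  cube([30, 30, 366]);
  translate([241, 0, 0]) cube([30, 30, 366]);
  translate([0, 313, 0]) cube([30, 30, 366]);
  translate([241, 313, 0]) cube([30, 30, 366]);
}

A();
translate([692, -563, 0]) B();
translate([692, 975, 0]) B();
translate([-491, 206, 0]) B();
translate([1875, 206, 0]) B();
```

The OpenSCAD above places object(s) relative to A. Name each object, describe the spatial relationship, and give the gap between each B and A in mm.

A is a table. B is a stool. Four stools sit around the table at the −y, +y, −x, +x sides. The gap between each stool and the table is 220 mm.

Each stool's nearest face is 220 mm from the table's bounding box.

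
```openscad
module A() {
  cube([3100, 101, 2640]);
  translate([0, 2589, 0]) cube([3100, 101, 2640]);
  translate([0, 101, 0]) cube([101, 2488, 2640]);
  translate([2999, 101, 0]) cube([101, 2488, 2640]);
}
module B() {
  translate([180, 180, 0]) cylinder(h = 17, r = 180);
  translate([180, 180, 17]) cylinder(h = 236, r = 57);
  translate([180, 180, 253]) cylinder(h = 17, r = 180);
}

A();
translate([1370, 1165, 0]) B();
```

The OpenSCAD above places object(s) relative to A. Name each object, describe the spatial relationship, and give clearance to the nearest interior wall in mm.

A is a house frame. B is a spool. The spool sits inside the house frame, centred. The clearance to the nearest interior wall is 1064 mm.

Clearances: x = 1269, y = 1064; minimum 1064 mm.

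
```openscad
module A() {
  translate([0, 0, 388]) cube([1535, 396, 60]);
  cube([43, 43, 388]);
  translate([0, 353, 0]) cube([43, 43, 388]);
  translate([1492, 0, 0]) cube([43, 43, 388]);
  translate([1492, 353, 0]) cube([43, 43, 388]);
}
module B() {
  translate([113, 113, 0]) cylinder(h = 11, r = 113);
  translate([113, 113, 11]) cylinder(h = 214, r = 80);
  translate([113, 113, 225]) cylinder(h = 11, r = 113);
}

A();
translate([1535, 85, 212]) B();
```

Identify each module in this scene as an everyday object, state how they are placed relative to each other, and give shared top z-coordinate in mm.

Both tops at z = 448 mm.

A is a bench. B is a spool. The spool is beside the bench with their tops flush at z = 448. The shared top z-coordinate is 448 mm.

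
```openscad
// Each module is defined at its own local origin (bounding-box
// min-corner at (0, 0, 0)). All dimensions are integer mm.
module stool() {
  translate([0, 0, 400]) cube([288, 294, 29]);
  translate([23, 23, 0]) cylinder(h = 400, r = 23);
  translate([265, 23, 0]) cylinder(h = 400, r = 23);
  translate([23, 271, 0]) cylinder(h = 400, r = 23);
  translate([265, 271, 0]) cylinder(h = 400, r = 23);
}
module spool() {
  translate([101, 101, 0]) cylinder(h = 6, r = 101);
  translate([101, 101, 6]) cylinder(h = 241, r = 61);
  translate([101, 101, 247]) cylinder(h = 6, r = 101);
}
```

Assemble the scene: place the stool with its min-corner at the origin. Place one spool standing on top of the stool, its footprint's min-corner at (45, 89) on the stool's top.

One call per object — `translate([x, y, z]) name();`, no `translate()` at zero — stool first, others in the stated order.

stool();
translate([45, 89, 429]) spool();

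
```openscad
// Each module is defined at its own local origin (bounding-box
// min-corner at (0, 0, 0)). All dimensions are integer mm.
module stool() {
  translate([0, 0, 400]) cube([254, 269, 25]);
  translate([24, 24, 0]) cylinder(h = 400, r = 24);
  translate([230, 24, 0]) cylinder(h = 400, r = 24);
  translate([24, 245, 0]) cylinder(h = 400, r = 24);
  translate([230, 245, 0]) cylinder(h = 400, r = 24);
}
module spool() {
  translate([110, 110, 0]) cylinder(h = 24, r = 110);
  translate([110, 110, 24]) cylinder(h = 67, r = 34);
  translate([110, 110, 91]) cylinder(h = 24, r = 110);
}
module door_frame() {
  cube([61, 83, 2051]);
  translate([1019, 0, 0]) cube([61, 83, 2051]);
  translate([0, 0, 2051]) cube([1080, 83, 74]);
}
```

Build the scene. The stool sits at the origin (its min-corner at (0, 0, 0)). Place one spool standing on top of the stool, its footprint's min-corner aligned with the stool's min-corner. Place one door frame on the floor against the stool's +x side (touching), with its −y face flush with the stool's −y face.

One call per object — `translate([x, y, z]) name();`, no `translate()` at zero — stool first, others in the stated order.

stool();
translate([0, 0, 425]) spool();
translate([254, 0, 0]) door_frame();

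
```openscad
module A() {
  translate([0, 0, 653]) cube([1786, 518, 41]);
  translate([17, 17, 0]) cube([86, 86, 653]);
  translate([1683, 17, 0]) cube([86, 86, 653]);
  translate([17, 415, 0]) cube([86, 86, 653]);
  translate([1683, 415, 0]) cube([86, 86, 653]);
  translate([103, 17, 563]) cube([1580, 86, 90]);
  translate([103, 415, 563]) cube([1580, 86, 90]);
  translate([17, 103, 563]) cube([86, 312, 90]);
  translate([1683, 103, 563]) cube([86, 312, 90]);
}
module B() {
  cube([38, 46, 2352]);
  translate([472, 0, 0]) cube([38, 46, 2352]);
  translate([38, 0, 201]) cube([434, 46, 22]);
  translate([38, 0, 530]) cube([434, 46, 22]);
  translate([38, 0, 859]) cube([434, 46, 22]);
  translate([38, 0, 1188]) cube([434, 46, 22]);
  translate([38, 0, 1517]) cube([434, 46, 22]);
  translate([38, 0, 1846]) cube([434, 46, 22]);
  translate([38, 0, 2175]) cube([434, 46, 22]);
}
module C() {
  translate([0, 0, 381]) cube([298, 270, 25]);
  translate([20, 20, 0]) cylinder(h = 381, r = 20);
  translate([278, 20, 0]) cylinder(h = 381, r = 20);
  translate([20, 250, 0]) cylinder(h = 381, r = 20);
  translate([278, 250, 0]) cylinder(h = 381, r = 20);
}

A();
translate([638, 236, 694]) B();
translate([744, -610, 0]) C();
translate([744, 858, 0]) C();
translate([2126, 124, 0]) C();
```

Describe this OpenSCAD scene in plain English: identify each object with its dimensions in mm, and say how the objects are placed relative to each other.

A is a table with a 1786×518 mm rectangular top, 41 mm thick, top surface at z = 694 mm, supported by four 86×86 mm square legs, each inset 17 mm from the nearest pair of top edges, running from the floor. Four apron rails, 86 mm thick and 90 mm tall, run between adjacent legs with their top edges flush with the underside of the top and their outer faces flush with the legs' outer faces.

B is a straight ladder. Two 38×46 mm vertical rails, 2352 mm tall, stand 510 mm apart (outside-to-outside) with their front faces coplanar on the −y side. 7 rungs, each 46 mm deep and 22 mm tall, span between the inner faces of the rails, front faces flush with the rails. The lowest rung's underside is at z = 201 mm and rungs are spaced 329 mm apart (underside to underside).

C is a simple wooden stool: a rectangular seat 298 mm (x) by 270 mm (y), 25 mm thick, top face at z = 406 mm, on four round legs, each 40 mm in diameter. The legs rest on z = 0, each leg's axis is inset half a diameter from the nearest pair of seat edges (so the leg's bounding box is flush with the corner).

The ladder is on top of the table, centred. Three stools sit around the table at the −y, +y, +x sides.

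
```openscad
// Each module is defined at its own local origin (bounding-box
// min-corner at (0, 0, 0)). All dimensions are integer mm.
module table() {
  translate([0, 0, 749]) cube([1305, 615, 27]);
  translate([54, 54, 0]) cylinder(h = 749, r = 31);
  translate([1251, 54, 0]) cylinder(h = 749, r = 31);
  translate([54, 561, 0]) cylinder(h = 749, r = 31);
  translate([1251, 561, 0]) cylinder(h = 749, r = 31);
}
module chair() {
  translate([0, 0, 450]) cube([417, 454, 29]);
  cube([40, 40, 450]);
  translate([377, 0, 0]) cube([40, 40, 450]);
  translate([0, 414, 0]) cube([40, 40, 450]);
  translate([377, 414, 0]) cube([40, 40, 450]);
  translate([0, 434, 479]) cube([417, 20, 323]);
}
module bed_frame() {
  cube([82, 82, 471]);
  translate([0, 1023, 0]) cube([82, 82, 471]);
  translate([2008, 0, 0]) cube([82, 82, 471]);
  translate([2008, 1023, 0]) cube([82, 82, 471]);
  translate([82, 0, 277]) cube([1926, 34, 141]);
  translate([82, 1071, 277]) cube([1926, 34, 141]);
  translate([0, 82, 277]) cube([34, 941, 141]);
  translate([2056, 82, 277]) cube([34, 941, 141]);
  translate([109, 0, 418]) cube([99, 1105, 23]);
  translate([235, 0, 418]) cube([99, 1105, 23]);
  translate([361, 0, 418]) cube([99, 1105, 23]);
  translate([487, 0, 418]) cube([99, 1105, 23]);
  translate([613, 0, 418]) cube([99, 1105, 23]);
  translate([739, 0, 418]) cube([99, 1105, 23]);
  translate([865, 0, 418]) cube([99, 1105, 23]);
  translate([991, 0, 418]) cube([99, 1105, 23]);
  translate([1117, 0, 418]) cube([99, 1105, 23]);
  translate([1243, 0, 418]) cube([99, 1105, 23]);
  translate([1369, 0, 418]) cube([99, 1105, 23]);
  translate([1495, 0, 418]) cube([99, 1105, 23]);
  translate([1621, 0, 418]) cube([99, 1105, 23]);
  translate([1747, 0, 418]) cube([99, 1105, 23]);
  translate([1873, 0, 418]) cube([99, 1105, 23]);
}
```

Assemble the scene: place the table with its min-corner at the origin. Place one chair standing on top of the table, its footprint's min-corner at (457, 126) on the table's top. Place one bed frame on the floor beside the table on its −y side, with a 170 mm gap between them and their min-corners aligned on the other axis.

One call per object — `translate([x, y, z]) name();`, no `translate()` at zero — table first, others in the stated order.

table();
translate([457, 126, 776]) chair();
translate([0, -1275, 0]) bed_frame();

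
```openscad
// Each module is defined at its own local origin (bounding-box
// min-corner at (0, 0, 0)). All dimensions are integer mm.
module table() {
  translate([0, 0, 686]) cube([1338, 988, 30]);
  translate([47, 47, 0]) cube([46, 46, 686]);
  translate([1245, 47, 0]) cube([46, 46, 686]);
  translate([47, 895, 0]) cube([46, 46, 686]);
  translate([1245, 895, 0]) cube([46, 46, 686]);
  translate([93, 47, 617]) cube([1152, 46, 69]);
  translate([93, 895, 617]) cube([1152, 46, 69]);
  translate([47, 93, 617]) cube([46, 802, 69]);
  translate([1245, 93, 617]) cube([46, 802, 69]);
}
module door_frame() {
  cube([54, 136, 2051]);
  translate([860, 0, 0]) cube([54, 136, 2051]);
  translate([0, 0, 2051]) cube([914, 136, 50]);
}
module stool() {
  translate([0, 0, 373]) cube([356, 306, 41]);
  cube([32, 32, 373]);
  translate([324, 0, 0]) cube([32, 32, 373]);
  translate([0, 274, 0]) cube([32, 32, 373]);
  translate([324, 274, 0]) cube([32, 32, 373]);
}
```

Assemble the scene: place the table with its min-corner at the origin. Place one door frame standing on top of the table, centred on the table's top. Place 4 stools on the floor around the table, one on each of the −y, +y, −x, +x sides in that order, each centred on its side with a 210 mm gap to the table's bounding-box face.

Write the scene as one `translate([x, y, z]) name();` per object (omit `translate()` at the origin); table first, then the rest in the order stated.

table();
translate([212, 426, 716]) door_frame();
translate([491, -516, 0]) stool();
translate([491, 1198, 0]) stool();
translate([-566, 341, 0]) stool();
translate([1548, 341, 0]) stool();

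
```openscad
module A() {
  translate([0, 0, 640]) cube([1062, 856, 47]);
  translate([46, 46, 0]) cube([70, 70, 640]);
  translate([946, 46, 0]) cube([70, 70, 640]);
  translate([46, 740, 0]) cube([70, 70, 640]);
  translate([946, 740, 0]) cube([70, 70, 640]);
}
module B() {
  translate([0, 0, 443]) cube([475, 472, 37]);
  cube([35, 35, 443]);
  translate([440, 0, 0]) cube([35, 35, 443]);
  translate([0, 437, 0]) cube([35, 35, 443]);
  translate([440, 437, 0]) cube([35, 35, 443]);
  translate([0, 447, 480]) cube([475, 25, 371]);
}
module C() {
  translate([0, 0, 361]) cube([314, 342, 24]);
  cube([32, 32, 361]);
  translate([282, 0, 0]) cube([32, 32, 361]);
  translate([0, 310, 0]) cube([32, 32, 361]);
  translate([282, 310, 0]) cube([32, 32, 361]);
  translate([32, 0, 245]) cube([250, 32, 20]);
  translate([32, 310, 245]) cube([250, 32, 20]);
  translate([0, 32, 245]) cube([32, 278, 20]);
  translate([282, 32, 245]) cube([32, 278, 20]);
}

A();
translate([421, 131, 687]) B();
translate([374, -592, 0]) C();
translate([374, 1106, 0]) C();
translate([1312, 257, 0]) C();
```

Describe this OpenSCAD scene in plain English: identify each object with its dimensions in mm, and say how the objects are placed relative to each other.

A is a rectangular dining table. The top is 1062×856×47 mm with its upper surface at z = 687 mm. It stands on four 70×70 mm square legs, each inset 46 mm from the nearest pair of top edges, running from the floor to the underside of the top.

B is a chair. The seat is a 475×472×37 mm slab with its top at z = 480 mm, on four 35×35 mm corner legs (flush with the seat edges, standing on z = 0). A flat backrest 25 mm thick, 371 mm tall, spans the full seat width and rises from the seat top along its +y edge, rear face flush with the rear of the seat.

C is a four-legged stool. The seat is 314×342 mm, 24 mm thick, top at z = 385 mm. It stands on four square legs, each 32×32 mm in cross-section, from z = 0 to the seat underside, each flush with a corner of the seat. Four stretchers, 32 mm wide and 20 mm tall, connect adjacent legs with their undersides at z = 245 mm, each running between the inner faces of the legs it joins and aligned with the legs' outer faces on the other axis.

The chair is on top of the table. Three stools sit around the table at the −y, +y, +x sides.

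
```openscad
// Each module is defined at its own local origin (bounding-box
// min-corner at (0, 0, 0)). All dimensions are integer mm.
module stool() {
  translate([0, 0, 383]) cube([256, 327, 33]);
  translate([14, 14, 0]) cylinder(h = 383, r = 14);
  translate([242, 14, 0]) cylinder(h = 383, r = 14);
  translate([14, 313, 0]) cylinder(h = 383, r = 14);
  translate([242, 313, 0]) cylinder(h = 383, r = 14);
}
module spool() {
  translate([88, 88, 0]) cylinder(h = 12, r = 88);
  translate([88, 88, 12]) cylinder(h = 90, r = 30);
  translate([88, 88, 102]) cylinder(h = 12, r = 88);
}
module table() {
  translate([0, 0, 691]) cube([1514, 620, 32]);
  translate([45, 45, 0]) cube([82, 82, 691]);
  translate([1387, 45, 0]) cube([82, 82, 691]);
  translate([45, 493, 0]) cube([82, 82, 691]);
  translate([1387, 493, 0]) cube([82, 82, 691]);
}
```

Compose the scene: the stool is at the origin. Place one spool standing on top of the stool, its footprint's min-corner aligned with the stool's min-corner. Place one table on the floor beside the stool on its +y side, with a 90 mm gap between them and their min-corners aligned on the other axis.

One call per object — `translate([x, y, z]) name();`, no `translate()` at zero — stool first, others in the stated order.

stool();
translate([0, 0, 416]) spool();
translate([0, 417, 0]) table();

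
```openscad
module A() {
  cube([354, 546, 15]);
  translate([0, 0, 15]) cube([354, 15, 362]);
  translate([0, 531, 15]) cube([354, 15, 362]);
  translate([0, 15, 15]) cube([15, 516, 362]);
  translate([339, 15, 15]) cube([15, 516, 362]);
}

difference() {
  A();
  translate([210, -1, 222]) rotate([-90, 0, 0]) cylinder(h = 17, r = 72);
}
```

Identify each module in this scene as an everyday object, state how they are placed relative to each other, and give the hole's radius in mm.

The subtracted cylinder has r = 72 mm.

A is an open box. The open box has a circular hole through its front wall. The hole's radius is 72 mm.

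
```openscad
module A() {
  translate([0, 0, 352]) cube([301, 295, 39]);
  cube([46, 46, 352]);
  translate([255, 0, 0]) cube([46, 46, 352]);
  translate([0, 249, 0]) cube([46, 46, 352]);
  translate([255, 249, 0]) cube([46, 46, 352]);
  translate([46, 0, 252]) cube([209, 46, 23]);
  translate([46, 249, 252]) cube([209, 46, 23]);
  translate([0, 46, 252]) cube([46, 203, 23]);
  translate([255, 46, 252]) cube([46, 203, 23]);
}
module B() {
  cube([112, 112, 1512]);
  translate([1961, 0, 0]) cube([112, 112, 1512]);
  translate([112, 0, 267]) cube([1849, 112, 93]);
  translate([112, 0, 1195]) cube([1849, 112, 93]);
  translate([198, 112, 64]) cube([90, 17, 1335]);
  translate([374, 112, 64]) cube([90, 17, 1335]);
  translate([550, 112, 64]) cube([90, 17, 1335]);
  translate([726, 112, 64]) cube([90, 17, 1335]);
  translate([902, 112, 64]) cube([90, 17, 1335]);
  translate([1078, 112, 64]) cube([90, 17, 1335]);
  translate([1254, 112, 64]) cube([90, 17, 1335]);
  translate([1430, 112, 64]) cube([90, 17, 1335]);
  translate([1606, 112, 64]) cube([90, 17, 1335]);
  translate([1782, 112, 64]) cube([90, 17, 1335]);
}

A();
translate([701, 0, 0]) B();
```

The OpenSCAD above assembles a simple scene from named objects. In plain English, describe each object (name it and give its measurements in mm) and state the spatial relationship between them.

A is a four-legged stool. The seat is a 301×295×39 mm slab whose top surface is at z = 391 mm; four square legs, each 46×46 mm in cross-section, run from the floor (z = 0) to the underside of the seat, each flush with a corner of the seat. Four stretchers, 46 mm wide and 23 mm tall, connect adjacent legs with their undersides at z = 252 mm, each running between the inner faces of the legs it joins and aligned with the legs' outer faces on the other axis.

B is a fence section. Two 112×112 mm posts, 1512 mm tall, stand on the floor with a clear span of 1849 mm between their inner faces. Two horizontal rails of 112×93 mm section span the gap between the posts with their undersides at z = 267 mm and z = 1195 mm, flush with the posts' −y face. 10 pickets, each 90 mm wide, 17 mm thick and 1335 mm tall, are fixed to the +y face of the rails with their bottoms at z = 64 mm, evenly spaced across the span with equal gaps (rounded down to the nearest mm) at the −x end and between each pair — any rounding remainder accumulates at the +x end.

The fence section is on the floor beside the stool on its +x side.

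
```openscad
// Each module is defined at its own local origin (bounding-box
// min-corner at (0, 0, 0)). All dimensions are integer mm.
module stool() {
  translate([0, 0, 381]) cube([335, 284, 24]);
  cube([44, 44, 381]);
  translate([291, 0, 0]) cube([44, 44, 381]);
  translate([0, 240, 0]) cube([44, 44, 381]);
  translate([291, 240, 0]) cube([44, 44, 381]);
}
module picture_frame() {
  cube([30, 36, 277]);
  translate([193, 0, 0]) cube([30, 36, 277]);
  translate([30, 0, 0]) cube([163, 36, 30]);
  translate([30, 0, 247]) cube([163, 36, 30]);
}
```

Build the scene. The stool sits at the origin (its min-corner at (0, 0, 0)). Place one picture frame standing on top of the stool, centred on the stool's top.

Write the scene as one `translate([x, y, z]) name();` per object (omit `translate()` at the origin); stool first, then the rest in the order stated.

stool();
translate([56, 124, 405]) picture_frame();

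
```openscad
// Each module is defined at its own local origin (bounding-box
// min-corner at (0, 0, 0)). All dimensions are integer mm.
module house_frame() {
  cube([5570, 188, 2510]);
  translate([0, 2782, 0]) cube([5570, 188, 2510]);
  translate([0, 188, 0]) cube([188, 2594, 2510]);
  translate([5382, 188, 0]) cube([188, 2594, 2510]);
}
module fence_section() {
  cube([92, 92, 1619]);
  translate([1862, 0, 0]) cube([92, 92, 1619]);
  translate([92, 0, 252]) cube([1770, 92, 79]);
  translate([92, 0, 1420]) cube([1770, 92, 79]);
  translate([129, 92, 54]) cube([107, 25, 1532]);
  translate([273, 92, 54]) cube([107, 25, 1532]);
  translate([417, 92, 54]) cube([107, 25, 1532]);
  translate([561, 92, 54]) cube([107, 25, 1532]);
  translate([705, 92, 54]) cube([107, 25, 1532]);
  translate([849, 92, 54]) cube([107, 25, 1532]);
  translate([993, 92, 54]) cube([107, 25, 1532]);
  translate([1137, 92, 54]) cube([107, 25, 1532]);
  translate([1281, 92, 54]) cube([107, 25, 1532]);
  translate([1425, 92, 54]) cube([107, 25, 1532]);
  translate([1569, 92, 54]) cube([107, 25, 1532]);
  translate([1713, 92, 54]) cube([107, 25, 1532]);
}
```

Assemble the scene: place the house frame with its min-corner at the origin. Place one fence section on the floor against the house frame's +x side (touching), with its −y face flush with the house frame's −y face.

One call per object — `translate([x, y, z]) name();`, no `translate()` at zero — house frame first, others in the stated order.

house_frame();
translate([5570, 0, 0]) fence_section();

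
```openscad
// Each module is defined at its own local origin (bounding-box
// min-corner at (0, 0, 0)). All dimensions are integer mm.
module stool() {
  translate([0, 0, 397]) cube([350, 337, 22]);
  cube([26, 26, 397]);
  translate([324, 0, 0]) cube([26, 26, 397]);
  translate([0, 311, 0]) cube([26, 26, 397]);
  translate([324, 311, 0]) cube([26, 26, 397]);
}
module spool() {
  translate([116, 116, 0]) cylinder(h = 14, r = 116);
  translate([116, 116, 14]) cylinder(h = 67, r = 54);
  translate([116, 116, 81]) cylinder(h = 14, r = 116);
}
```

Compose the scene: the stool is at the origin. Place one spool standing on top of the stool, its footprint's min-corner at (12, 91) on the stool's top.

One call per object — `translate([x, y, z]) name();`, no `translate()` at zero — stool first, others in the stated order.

stool();
translate([12, 91, 419]) spool();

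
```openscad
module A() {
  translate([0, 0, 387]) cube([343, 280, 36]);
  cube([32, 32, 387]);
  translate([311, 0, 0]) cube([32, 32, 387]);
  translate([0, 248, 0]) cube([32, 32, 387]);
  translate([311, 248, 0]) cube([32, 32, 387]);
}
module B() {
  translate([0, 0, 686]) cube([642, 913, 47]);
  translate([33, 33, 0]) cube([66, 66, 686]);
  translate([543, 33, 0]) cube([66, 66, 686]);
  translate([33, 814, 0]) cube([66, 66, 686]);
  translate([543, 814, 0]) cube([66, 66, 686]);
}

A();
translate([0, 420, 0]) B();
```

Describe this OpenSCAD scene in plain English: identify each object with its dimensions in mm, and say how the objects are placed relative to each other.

A is a four-legged stool. The seat is 343×280 mm, 36 mm thick, top at z = 423 mm. It stands on four square legs, each 32×32 mm in cross-section, from z = 0 to the seat underside, each flush with a corner of the seat.

B is a table: top 642 mm (x) × 913 mm (y), 47 mm thick, upper face at z = 733 mm, on four 66×66 mm square legs, each inset 33 mm from the nearest pair of top edges, running from z = 0 to the bottom of the top.

The table is on the floor beside the stool on its +y side.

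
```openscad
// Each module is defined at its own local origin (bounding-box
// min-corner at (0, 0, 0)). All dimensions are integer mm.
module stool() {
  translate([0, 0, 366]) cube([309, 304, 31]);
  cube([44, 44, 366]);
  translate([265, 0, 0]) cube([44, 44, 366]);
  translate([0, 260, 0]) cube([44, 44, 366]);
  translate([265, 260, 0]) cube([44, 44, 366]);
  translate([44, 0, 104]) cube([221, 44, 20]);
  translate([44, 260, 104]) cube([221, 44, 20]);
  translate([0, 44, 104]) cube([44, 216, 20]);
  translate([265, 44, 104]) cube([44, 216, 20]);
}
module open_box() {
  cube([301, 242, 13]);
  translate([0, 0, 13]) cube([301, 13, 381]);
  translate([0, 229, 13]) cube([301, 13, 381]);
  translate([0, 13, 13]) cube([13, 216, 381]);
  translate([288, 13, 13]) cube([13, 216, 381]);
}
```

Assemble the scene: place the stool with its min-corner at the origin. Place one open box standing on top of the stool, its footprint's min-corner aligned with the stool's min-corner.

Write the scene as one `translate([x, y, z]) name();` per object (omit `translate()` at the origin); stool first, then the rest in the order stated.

stool();
translate([0, 0, 397]) open_box();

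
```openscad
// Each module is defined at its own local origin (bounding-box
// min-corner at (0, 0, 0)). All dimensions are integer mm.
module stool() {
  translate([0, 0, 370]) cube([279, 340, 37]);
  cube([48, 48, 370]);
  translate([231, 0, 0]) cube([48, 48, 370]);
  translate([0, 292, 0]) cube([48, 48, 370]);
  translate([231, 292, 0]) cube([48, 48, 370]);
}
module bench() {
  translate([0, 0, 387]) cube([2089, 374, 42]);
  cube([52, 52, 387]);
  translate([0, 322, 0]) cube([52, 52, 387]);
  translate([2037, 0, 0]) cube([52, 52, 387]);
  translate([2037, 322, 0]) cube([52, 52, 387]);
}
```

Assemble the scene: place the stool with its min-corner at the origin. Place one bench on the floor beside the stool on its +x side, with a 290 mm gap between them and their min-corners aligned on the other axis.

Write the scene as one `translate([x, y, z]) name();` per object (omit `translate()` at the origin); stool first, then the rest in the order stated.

stool();
translate([569, 0, 0]) bench();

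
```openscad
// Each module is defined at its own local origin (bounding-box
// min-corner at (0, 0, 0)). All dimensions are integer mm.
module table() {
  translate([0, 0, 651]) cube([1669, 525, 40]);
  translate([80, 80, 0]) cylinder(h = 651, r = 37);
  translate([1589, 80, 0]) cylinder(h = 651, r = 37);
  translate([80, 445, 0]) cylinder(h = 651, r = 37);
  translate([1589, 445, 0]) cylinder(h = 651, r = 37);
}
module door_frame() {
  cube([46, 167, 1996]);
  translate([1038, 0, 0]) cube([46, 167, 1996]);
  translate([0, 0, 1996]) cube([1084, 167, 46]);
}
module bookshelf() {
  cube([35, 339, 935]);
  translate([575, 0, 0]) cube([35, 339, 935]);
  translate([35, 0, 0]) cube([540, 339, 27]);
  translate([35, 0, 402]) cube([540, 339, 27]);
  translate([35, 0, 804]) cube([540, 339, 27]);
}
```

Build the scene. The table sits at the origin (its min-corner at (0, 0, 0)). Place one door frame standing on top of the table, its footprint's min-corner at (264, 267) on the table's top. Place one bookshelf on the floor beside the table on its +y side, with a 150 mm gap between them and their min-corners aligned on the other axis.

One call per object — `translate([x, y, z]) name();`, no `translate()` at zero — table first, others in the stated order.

table();
translate([264, 267, 691]) door_frame();
translate([0, 675, 0]) bookshelf();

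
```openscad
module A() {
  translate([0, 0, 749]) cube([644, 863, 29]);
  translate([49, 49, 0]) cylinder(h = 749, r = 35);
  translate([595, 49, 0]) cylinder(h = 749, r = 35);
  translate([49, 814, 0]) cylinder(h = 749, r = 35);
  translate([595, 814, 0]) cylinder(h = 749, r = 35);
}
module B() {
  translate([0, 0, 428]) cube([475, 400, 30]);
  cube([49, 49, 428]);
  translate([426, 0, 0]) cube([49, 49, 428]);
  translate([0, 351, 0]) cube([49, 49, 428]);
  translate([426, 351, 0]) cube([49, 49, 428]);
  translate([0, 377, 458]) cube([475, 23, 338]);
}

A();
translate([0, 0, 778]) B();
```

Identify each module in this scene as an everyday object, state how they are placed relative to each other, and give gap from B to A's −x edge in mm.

A is a table. B is a chair. The chair is on top of the table. The gap from the chair to the table's −x edge is 0 mm.

The chair's min-x is at 0; the table's min-x is 0; gap = 0 mm.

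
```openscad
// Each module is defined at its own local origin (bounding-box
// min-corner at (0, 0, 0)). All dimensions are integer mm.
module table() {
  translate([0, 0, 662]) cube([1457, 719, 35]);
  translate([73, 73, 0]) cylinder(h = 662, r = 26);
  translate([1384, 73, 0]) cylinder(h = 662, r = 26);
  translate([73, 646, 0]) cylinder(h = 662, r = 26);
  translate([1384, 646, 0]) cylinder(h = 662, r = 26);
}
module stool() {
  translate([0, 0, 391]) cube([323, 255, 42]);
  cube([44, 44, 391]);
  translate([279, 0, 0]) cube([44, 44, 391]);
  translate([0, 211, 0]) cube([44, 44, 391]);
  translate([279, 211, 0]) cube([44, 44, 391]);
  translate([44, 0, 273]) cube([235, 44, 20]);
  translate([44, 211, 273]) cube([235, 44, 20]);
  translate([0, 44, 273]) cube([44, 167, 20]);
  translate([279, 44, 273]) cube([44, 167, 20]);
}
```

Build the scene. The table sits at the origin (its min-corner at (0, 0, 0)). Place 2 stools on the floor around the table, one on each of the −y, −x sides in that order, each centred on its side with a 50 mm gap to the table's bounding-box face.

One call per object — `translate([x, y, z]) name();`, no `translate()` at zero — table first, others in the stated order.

table();
translate([567, -305, 0]) stool();
translate([-373, 232, 0]) stool();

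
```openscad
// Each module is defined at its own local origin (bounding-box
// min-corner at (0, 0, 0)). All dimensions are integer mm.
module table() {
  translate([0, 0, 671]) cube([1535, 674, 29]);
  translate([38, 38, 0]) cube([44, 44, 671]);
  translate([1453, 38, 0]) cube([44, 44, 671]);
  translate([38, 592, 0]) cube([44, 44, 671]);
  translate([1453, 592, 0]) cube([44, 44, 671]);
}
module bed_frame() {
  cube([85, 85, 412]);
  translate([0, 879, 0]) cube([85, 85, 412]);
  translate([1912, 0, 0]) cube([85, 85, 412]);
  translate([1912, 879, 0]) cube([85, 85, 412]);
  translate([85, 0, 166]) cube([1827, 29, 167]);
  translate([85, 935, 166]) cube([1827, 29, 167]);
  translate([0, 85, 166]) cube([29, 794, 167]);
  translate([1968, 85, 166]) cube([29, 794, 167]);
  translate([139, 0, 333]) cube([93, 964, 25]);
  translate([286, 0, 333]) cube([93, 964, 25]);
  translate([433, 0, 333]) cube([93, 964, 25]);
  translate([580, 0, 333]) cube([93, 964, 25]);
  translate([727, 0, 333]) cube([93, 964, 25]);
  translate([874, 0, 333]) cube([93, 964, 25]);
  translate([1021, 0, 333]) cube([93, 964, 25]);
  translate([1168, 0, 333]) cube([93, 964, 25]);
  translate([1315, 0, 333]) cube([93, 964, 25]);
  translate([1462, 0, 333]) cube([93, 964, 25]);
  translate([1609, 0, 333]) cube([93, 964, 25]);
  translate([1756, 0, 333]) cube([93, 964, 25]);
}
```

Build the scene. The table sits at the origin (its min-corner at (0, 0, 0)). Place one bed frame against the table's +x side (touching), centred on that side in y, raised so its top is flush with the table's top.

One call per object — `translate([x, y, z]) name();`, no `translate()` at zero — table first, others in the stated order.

table();
translate([1535, -145, 288]) bed_frame();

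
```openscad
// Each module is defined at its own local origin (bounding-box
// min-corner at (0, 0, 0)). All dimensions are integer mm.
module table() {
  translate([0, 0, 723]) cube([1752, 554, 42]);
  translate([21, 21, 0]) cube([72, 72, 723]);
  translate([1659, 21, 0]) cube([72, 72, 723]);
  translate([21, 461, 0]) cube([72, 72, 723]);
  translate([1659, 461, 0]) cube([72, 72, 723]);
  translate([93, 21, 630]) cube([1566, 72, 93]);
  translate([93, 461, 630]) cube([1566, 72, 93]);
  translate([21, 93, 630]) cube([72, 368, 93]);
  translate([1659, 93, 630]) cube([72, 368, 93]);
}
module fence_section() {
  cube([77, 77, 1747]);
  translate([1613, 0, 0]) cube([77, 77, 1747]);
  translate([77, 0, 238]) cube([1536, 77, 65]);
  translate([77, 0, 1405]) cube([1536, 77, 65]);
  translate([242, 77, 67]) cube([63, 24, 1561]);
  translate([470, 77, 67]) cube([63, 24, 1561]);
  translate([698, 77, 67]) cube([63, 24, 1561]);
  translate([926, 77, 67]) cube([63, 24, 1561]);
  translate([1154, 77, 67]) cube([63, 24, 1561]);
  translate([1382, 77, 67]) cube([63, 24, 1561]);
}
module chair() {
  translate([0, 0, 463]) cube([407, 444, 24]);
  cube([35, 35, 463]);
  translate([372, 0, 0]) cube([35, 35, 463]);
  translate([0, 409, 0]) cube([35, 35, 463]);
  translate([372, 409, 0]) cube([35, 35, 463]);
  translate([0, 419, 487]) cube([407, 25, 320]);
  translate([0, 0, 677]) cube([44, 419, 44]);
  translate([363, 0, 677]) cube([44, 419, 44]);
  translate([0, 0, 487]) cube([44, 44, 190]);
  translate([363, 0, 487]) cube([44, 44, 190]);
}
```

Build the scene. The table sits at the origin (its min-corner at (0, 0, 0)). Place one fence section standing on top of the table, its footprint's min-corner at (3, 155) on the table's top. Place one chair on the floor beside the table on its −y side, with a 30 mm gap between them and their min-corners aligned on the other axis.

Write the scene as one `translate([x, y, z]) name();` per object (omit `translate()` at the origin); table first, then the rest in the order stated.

table();
translate([3, 155, 765]) fence_section();
translate([0, -474, 0]) chair();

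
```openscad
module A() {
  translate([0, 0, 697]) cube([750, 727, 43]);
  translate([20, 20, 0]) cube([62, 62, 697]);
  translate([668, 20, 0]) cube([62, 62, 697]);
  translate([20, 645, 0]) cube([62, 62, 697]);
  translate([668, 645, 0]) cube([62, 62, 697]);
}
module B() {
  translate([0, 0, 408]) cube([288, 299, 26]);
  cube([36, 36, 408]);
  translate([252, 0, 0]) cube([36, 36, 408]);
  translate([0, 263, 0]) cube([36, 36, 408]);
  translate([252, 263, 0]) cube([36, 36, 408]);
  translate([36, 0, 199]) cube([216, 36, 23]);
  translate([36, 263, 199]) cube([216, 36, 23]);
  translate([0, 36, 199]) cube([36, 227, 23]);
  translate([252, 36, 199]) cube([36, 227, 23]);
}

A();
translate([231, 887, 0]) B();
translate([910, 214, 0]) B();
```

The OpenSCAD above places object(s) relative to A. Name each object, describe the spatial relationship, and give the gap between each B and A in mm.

Each stool's nearest face is 160 mm from the table's bounding box.

A is a table. B is a stool. Two stools sit around the table at the +y, +x sides. The gap between each stool and the table is 160 mm.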